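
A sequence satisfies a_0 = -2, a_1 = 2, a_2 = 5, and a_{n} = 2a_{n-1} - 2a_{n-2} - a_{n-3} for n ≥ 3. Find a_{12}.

The ordinary generating function has denominator 1 - 2y + 2y^2 + y^3.
Iterating the recurrence: a_0,…,a_{12} = -2, 2, 5, 8, 4, -13, -42, -62, -27, 112, 340, 483, 174.

174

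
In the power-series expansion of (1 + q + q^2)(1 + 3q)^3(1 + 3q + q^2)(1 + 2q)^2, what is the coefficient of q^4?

1288

(1 + q + q^2) has coefficients 1,1,1 for degrees 0…2.
(1 + 3q)^3 has coefficients 1,9,27,27,0 for degrees 0…4.
Multiplying by (1 + 3q + q^2) gives running coefficients 1,12,55,117,108 for degrees 0…4.
Finally multiplying by (1 + 2q)^2, the product of all factors after the first has coefficients 1,16,107,385,796 for degrees 0…4.
[q^4] = 1·796 + 1·385 + 1·107 = 1288.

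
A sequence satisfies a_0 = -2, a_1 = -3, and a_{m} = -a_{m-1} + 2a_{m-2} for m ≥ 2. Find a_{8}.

83

The ordinary generating function has denominator 1 + z - 2z^2.
Iterating the recurrence: a_0,…,a_{8} = -2, -3, -1, -5, 3, -13, 19, -45, 83.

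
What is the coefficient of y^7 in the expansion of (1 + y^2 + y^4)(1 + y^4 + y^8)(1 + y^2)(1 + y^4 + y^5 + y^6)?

2

(1 + y^2 + y^4) has coefficients 1,0,1,0,1 for degrees 0…4.
(1 + y^4 + y^8) has coefficients 1,0,0,0,1,0,0,0 for degrees 0…7.
Multiplying by (1 + y^2) gives running coefficients 1,0,1,0,1,0,1,0 for degrees 0…7.
Finally multiplying by (1 + y^4 + y^5 + y^6), the product of all factors after the first has coefficients 1,0,1,0,2,1,3,1 for degrees 0…7.
[y^7] = 1·1 + 1·1 + 1·0 = 2.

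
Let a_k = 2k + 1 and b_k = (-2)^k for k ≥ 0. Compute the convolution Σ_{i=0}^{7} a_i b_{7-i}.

-23

This is [x^7] in the product of the two ordinary generating functions.
Σ = 1·(-128) + 3·64 + 5·(-32) + 7·16 + 9·(-8) + 11·4 + 13·(-2) + 15·1 = -23.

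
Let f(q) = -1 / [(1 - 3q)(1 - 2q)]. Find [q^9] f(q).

-58025

Partial fractions give a closed form: a_n = (-3)·3^n + (2)·2^n.
At n = 9: a_9 = -58025.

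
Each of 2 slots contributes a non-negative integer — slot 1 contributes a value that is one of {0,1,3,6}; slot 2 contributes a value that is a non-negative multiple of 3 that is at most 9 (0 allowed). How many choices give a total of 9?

3

The generating function for the choices is (1 + y + y³ + y⁶)·(1 + y³ + y⁶ + y⁹); the count is [y⁹].
(1 + y + y³ + y⁶) has coefficients 1,1,0,1,0,0,1 for degrees 0…6.
(1 + y³ + y⁶ + y⁹) has coefficients 1,0,0,1,0,0,1,0,0,1 for degrees 0…9.
[y⁹] = 1·1 + 1·0 + 1·1 + 1·1 = 3.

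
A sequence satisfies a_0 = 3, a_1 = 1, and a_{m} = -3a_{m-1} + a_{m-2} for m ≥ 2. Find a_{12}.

The ordinary generating function has denominator 1 + 3z - z^2.
Iterating the recurrence: a_0,…,a_{12} = 3, 1, 0, 1, -3, 10, -33, 109, -360, 1189, -3927, 12970, -42837.

-42837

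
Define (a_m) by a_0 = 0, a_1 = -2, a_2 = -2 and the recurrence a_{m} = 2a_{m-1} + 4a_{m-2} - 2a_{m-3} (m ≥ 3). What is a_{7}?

-920

The ordinary generating function has denominator 1 - 2x - 4x^2 + 2x^3.
Iterating the recurrence: a_0,…,a_{7} = 0, -2, -2, -12, -28, -100, -288, -920.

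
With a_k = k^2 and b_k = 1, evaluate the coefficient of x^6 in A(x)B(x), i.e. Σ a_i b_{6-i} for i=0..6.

Write out a_i and b_{6-i} for i = 0,…,6 and sum the products.
Σ = 0·1 + 1·1 + 4·1 + 9·1 + 16·1 + 25·1 + 36·1 = 91.

91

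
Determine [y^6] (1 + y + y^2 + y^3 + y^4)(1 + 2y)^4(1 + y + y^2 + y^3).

298

(1 + y + y^2 + y^3 + y^4) has coefficients 1,1,1,1,1 for degrees 0…4.
(1 + 2y)^4 has coefficients 1,8,24,32,16,0,0 for degrees 0…6.
Finally multiplying by (1 + y + y^2 + y^3), the product of all factors after the first has coefficients 1,9,33,65,80,72,48 for degrees 0…6.
[y^6] = 1·48 + 1·72 + 1·80 + 1·65 + 1·33 = 298.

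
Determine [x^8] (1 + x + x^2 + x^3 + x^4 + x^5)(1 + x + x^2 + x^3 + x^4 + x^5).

3

(1 + x + x^2 + x^3 + x^4 + x^5) has coefficients 1,1,1,1,1,1 for degrees 0…5.
(1 + x + x^2 + x^3 + x^4 + x^5) has coefficients 1,1,1,1,1,1,0,0,0 for degrees 0…8.
[x^8] = 1·0 + 1·0 + 1·0 + 1·1 + 1·1 + 1·1 = 3.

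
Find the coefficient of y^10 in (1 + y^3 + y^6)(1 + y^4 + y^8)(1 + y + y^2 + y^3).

3

(1 + y^3 + y^6) has coefficients 1,0,0,1,0,0,1 for degrees 0…6.
(1 + y^4 + y^8) has coefficients 1,0,0,0,1,0,0,0,1,0,0 for degrees 0…10.
Finally multiplying by (1 + y + y^2 + y^3), the product of all factors after the first has coefficients 1,1,1,1,1,1,1,1,1,1,1 for degrees 0…10.
[y^10] = 1·1 + 1·1 + 1·1 = 3.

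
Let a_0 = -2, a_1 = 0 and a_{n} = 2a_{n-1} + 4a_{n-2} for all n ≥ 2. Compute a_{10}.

The ordinary generating function has denominator 1 - 2t - 4t^2.
Iterating the recurrence: a_0,…,a_{10} = -2, 0, -8, -16, -64, -192, -640, -2048, -6656, -21504, -69632.

-69632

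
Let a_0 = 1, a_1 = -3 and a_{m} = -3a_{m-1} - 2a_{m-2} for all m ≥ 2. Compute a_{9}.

The ordinary generating function has denominator 1 + 3q + 2q^2.
Iterating the recurrence: a_0,…,a_{9} = 1, -3, 7, -15, 31, -63, 127, -255, 511, -1023.

-1023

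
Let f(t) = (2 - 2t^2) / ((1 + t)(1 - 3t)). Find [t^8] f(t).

The denominator gives the recurrence a_n = 2a_(n−1) + 3a_(n−2) for n ≥ 3; the numerator fixes a_0 = 2, a_1 = 4, a_2 = 12.
Iterating: 2, 4, 12, 36, 108, 324, 972, 2916, 8748, so a_8 = 8748.

8748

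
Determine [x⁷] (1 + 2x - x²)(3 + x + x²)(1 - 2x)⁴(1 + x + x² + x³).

-49

(1 + 2x - x²) has coefficients 1,2,-1 for degrees 0…2.
(3 + x + x²) has coefficients 3,1,1,0,0,0,0,0 for degrees 0…7.
Multiplying by (1 - 2x)⁴ gives running coefficients 3,-23,65,-80,40,-16,16,0 for degrees 0…7.
Finally multiplying by (1 + x + x² + x³), the product of all factors after the first has coefficients 3,-20,45,-35,2,9,-40,40 for degrees 0…7.
[x⁷] = 1·40 + 2·(-40) − 1·9 = -49.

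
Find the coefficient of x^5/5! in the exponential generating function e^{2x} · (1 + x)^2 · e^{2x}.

The EGF product rule gives c_5 = Σ_{k_1+k_2+k_3=5} C(5; k_1,k_2,k_3) · ∏ g_i(k_i), where e^{2x} gives (2)^k; (1+x)^2 gives the falling factorial (2)_k; e^{2x} gives (2)^k.
g_1(k) for k = 0…5: 1, 2, 4, 8, 16, 32.
g_2(k) for k = 0…5: 1, 2, 2, 0, 0, 0.
g_3(k) for k = 0…5: 1, 2, 4, 8, 16, 32.
First combine the last two factors: h(k) = Σ_j C(k,j)·g_2(j)·g_3(k−j) for k = 0…5: 1, 4, 14, 44, 128, 352.
c_5 = Σ_k C(5,k)·g_1(k)·h(5−k) = 1·1·352 + 5·2·128 + 10·4·44 + 10·8·14 + 5·16·4 + 1·32·1 = 352 + 1280 + 1760 + 1120 + 320 + 32 = 4864.

4864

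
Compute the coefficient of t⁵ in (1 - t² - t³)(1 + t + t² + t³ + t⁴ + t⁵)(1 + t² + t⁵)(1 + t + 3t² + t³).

-1

(1 - t² - t³) has coefficients 1,0,-1,-1 for degrees 0…3.
(1 + t + t² + t³ + t⁴ + t⁵) has coefficients 1,1,1,1,1,1 for degrees 0…5.
Multiplying by (1 + t² + t⁵) gives running coefficients 1,1,2,2,2,3 for degrees 0…5.
Finally multiplying by (1 + t + 3t² + t³), the product of all factors after the first has coefficients 1,2,6,8,11,13 for degrees 0…5.
[t⁵] = 1·13 − 1·8 − 1·6 = -1.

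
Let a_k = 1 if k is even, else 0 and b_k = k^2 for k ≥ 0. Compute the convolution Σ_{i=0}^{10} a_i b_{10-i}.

220

The convolution is the t^10 coefficient of A(t)B(t).
Σ = 1·100 + 0·81 + 1·64 + 0·49 + 1·36 + 0·25 + 1·16 + 0·9 + 1·4 + 0·1 + 1·0 = 220.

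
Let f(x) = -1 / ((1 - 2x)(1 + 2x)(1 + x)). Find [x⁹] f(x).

341

Partial fractions give a closed form: a_n = (-1/3)·2^n + (-1)·(-2)^n + (1/3)·(-1)^n.
At n = 9: a_9 = 341.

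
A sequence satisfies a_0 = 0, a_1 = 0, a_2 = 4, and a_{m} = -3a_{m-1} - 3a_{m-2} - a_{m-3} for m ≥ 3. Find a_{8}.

The ordinary generating function has denominator 1 + 3y + 3y^2 + y^3.
Iterating the recurrence: a_0,…,a_{8} = 0, 0, 4, -12, 24, -40, 60, -84, 112.

112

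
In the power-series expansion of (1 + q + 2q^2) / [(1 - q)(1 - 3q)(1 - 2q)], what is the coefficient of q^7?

14287

Partial fractions give a closed form: a_n = (2)·1^n + (7)·3^n + (-8)·2^n.
At n = 7: a_7 = 14287.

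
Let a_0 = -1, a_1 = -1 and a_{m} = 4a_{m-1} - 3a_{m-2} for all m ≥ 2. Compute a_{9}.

The ordinary generating function has denominator 1 - 4x + 3x^2.
Iterating the recurrence: a_0,…,a_{9} = -1, -1, -1, -1, -1, -1, -1, -1, -1, -1.

-1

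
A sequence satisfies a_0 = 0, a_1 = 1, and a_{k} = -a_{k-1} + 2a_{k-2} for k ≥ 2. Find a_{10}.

-341

The ordinary generating function has denominator 1 + t - 2t^2.
Iterating the recurrence: a_0,…,a_{10} = 0, 1, -1, 3, -5, 11, -21, 43, -85, 171, -341.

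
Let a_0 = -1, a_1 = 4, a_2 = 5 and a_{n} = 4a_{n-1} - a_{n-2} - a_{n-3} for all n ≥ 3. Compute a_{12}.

1847004

The ordinary generating function has denominator 1 - 4q + q^2 + q^3.
Iterating the recurrence: a_0,…,a_{12} = -1, 4, 5, 17, 59, 214, 780, 2847, 10394, 37949, 138555, 505877, 1847004.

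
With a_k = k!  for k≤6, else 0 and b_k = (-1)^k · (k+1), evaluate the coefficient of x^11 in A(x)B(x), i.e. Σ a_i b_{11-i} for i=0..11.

The convolution is the x^11 coefficient of A(x)B(x).
Σ = 1·(-12) + 1·11 + 2·(-10) + 6·9 + 24·(-8) + 120·7 + 720·(-6) + 0·5 + 0·(-4) + 0·3 + 0·(-2) + 0·1 = -3639.

-3639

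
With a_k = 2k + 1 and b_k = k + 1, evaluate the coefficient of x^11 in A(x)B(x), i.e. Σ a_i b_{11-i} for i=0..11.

Write out a_i and b_{11-i} for i = 0,…,11 and sum the products.
Σ = 1·12 + 3·11 + 5·10 + 7·9 + 9·8 + 11·7 + 13·6 + 15·5 + 17·4 + 19·3 + 21·2 + 23·1 = 650.

650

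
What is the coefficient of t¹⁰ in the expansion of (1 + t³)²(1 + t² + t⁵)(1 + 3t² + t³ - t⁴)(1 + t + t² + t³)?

(1 + t³)² has coefficients 1,0,0,2,0,0,1 for degrees 0…6.
(1 + t² + t⁵) has coefficients 1,0,1,0,0,1,0,0,0,0,0 for degrees 0…10.
Multiplying by (1 + 3t² + t³ - t⁴) gives running coefficients 1,0,4,1,2,2,-1,3,1,-1,0 for degrees 0…10.
Finally multiplying by (1 + t + t² + t³), the product of all factors after the first has coefficients 1,1,5,6,7,9,4,6,5,2,3 for degrees 0…10.
[t¹⁰] = 1·3 + 2·6 + 1·7 = 22.

22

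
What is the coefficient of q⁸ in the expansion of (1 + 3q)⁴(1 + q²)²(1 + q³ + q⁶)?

(1 + 3q)⁴ has coefficients 1,12,54,108,81 for degrees 0…4.
(1 + q²)² has coefficients 1,0,2,0,1,0,0,0,0 for degrees 0…8.
Finally multiplying by (1 + q³ + q⁶), the product of all factors after the first has coefficients 1,0,2,1,1,2,1,1,2 for degrees 0…8.
[q⁸] = 1·2 + 12·1 + 54·1 + 108·2 + 81·1 = 365.

365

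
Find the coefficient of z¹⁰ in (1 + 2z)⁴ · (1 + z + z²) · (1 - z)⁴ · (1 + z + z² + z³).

(1 + 2z)⁴ has coefficients 1,8,24,32,16 for degrees 0…4.
(1 + z + z²) has coefficients 1,1,1,0,0,0,0,0,0,0,0 for degrees 0…10.
Multiplying by (1 - z)⁴ gives running coefficients 1,-3,3,-2,3,-3,1,0,0,0,0 for degrees 0…10.
Finally multiplying by (1 + z + z² + z³), the product of all factors after the first has coefficients 1,-2,1,-1,1,1,-1,1,-2,1,0 for degrees 0…10.
[z¹⁰] = 1·0 + 8·1 + 24·(-2) + 32·1 + 16·(-1) = -24.

-24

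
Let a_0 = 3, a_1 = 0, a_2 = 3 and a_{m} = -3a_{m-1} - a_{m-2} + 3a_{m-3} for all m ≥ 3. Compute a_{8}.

The ordinary generating function has denominator 1 + 3z + z^2 - 3z^3.
Iterating the recurrence: a_0,…,a_{8} = 3, 0, 3, 0, -3, 18, -51, 126, -273.

-273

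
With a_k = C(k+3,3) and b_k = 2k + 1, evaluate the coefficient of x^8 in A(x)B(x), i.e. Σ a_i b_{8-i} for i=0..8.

2079

The convolution is the x^8 coefficient of A(x)B(x).
Σ = 1·17 + 4·15 + 10·13 + 20·11 + 35·9 + 56·7 + 84·5 + 120·3 + 165·1 = 2079.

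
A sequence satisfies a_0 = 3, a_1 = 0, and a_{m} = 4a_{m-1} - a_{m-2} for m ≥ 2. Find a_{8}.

The ordinary generating function has denominator 1 - 4x + x^2.
Iterating the recurrence: a_0,…,a_{8} = 3, 0, -3, -12, -45, -168, -627, -2340, -8733.

-8733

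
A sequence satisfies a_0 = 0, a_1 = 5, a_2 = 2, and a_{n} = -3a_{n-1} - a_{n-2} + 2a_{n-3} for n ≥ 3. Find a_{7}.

The ordinary generating function has denominator 1 + 3y + y^2 - 2y^3.
Iterating the recurrence: a_0,…,a_{7} = 0, 5, 2, -11, 41, -108, 261, -593.

-593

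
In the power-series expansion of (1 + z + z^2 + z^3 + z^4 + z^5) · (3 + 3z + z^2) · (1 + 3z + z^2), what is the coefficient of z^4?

(1 + z + z^2 + z^3 + z^4 + z^5) has coefficients 1,1,1,1,1 for degrees 0…4.
(3 + 3z + z^2) has coefficients 3,3,1,0,0 for degrees 0…4.
Finally multiplying by (1 + 3z + z^2), the product of all factors after the first has coefficients 3,12,13,6,1 for degrees 0…4.
[z^4] = 1·1 + 1·6 + 1·13 + 1·12 + 1·3 = 35.

35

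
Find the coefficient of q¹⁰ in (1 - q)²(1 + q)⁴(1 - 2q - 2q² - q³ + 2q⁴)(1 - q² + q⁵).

(1 - q)² has coefficients 1,-2,1 for degrees 0…2.
(1 + q)⁴ has coefficients 1,4,6,4,1,0,0,0,0,0,0 for degrees 0…10.
Multiplying by (1 - 2q - 2q² - q³ + 2q⁴) gives running coefficients 1,2,-4,-17,-21,-8,6,7,2,0,0 for degrees 0…10.
Finally multiplying by (1 - q² + q⁵), the product of all factors after the first has coefficients 1,2,-5,-19,-17,10,29,11,-21,-28,-10 for degrees 0…10.
[q¹⁰] = 1·(-10) − 2·(-28) + 1·(-21) = 25.

25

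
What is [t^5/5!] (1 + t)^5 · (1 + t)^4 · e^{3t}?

129168

The EGF product rule gives c_5 = Σ_{k_1+k_2+k_3=5} C(5; k_1,k_2,k_3) · ∏ g_i(k_i), where (1+t)^5 gives the falling factorial (5)_k; (1+t)^4 gives the falling factorial (4)_k; e^{3t} gives (3)^k.
g_1(k) for k = 0…5: 1, 5, 20, 60, 120, 120.
g_2(k) for k = 0…5: 1, 4, 12, 24, 24, 0.
g_3(k) for k = 0…5: 1, 3, 9, 27, 81, 243.
First combine the last two factors: h(k) = Σ_j C(k,j)·g_2(j)·g_3(k−j) for k = 0…5: 1, 7, 45, 267, 1473, 7623.
c_5 = Σ_k C(5,k)·g_1(k)·h(5−k) = 1·1·7623 + 5·5·1473 + 10·20·267 + 10·60·45 + 5·120·7 + 1·120·1 = 7623 + 36825 + 53400 + 27000 + 4200 + 120 = 129168.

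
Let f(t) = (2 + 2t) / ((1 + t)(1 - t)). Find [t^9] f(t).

2

Partial fractions give a closed form: a_n = (2)·1^n.
At n = 9: a_9 = 2.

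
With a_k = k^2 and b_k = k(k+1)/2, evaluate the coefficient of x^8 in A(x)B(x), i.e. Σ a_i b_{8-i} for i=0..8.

714

The convolution is the t^8 coefficient of A(t)B(t).
Σ = 0·36 + 1·28 + 4·21 + 9·15 + 16·10 + 25·6 + 36·3 + 49·1 + 64·0 = 714.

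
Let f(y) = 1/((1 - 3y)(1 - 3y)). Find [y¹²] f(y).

6908733

The denominator gives the recurrence a_n = 6a_(n−1) − 9a_(n−2) for n ≥ 2; the numerator fixes a_0 = 1, a_1 = 6.
Iterating: 1, 6, 27, 108, 405, 1458, 5103, 17496, 59049, 196830, 649539, 2125764, 6908733, so a_12 = 6908733.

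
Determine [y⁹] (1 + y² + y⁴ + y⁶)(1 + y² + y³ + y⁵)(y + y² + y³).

5

(1 + y² + y⁴ + y⁶) has coefficients 1,0,1,0,1,0,1 for degrees 0…6.
(1 + y² + y³ + y⁵) has coefficients 1,0,1,1,0,1,0,0,0,0 for degrees 0…9.
Finally multiplying by (y + y² + y³), the product of all factors after the first has coefficients 0,1,1,2,2,2,2,1,1,0 for degrees 0…9.
[y⁹] = 1·0 + 1·1 + 1·2 + 1·2 = 5.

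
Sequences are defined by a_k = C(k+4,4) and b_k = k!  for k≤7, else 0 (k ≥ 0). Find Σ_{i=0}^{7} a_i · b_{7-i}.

12492

The convolution is the x^7 coefficient of A(x)B(x).
Σ = 1·5040 + 5·720 + 15·120 + 35·24 + 70·6 + 126·2 + 210·1 + 330·1 = 12492.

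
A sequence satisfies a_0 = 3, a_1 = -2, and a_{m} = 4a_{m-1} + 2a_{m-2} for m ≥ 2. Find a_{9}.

-90912

The ordinary generating function has denominator 1 - 4x - 2x^2.
Iterating the recurrence: a_0,…,a_{9} = 3, -2, -2, -12, -52, -232, -1032, -4592, -20432, -90912.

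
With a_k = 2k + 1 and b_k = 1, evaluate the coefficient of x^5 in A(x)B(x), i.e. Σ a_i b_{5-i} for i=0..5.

This is [x^5] in the product of the two ordinary generating functions.
Σ = 1·1 + 3·1 + 5·1 + 7·1 + 9·1 + 11·1 = 36.

36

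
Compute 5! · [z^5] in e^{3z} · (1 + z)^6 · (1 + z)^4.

The EGF product rule gives c_5 = Σ_{k_1+k_2+k_3=5} C(5; k_1,k_2,k_3) · ∏ g_i(k_i), where e^{3z} gives (3)^k; (1+z)^6 gives the falling factorial (6)_k; (1+z)^4 gives the falling factorial (4)_k.
g_1(k) for k = 0…5: 1, 3, 9, 27, 81, 243.
g_2(k) for k = 0…5: 1, 6, 30, 120, 360, 720.
g_3(k) for k = 0…5: 1, 4, 12, 24, 24, 0.
First combine the last two factors: h(k) = Σ_j C(k,j)·g_2(j)·g_3(k−j) for k = 0…5: 1, 10, 90, 720, 5040, 30240.
c_5 = Σ_k C(5,k)·g_1(k)·h(5−k) = 1·1·30240 + 5·3·5040 + 10·9·720 + 10·27·90 + 5·81·10 + 1·243·1 = 30240 + 75600 + 64800 + 24300 + 4050 + 243 = 199233.

199233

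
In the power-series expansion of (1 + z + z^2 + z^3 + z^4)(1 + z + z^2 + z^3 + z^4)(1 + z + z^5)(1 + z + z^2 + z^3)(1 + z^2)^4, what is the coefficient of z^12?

483

(1 + z + z^2 + z^3 + z^4) has coefficients 1,1,1,1,1 for degrees 0…4.
(1 + z + z^2 + z^3 + z^4) has coefficients 1,1,1,1,1,0,0,0,0,0,0,0,0 for degrees 0…12.
Multiplying by (1 + z + z^5) gives running coefficients 1,2,2,2,2,2,1,1,1,1,0,0,0 for degrees 0…12.
Multiplying by (1 + z + z^2 + z^3) gives running coefficients 1,3,5,7,8,8,7,6,5,4,3,2,1 for degrees 0…12.
Finally multiplying by (1 + z^2)^4, the product of all factors after the first has coefficients 1,3,9,19,34,54,73,92,102,107,102,93,79 for degrees 0…12.
[z^12] = 1·79 + 1·93 + 1·102 + 1·107 + 1·102 = 483.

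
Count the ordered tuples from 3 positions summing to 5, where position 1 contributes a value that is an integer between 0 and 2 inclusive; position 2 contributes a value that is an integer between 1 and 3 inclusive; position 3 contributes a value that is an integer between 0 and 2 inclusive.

6

The generating function for the choices is (1 + y + y^2)·(y + y^2 + y^3)·(1 + y + y^2); the count is [y^5].
(1 + y + y^2) has coefficients 1,1,1 for degrees 0…2.
(y + y^2 + y^3) has coefficients 0,1,1,1,0,0 for degrees 0…5.
Finally multiplying by (1 + y + y^2), the product of all factors after the first has coefficients 0,1,2,3,2,1 for degrees 0…5.
[y^5] = 1·1 + 1·2 + 1·3 = 6.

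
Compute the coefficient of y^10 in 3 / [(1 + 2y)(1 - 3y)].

107517

The denominator gives the recurrence a_n = a_(n−1) + 6a_(n−2) for n ≥ 2; the numerator fixes a_0 = 3, a_1 = 3.
Iterating: 3, 3, 21, 39, 165, 399, 1389, 3783, 12117, 34815, 107517, so a_10 = 107517.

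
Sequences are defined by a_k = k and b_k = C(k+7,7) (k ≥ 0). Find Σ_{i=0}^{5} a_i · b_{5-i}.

This is [x^5] in the product of the two ordinary generating functions.
Σ = 0·792 + 1·330 + 2·120 + 3·36 + 4·8 + 5·1 = 715.

715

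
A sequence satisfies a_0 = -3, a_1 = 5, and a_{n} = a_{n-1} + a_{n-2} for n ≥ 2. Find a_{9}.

107

The ordinary generating function has denominator 1 - y - y^2.
Iterating the recurrence: a_0,…,a_{9} = -3, 5, 2, 7, 9, 16, 25, 41, 66, 107.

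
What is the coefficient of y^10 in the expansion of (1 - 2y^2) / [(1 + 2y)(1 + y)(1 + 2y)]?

12287

The denominator gives the recurrence a_n = −5a_(n−1) − 8a_(n−2) − 4a_(n−3) for n ≥ 3; the numerator fixes a_0 = 1, a_1 = -5, a_2 = 15.
Iterating: 1, -5, 15, -39, 95, -223, 511, -1151, 2559, -5631, 12287, so a_10 = 12287.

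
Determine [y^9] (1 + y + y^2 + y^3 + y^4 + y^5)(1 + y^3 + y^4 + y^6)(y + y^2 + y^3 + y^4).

(1 + y + y^2 + y^3 + y^4 + y^5) has coefficients 1,1,1,1,1,1 for degrees 0…5.
(1 + y^3 + y^4 + y^6) has coefficients 1,0,0,1,1,0,1,0,0,0 for degrees 0…9.
Finally multiplying by (y + y^2 + y^3 + y^4), the product of all factors after the first has coefficients 0,1,1,1,2,2,2,3,2,1 for degrees 0…9.
[y^9] = 1·1 + 1·2 + 1·3 + 1·2 + 1·2 + 1·2 = 12.

12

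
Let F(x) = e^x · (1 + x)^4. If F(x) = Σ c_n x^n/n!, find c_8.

3393

The EGF product rule gives c_8 = Σ_{k_1+k_2=8} C(8; k_1,k_2) · ∏ g_i(k_i), where e^x gives (1)^k; (1+x)^4 gives the falling factorial (4)_k.
g_1(k) for k = 0…8: 1, 1, 1, 1, 1, 1, 1, 1, 1.
g_2(k) for k = 0…8: 1, 4, 12, 24, 24, 0, 0, 0, 0.
c_8 = Σ_k C(8,k)·g_1(k)·g_2(8−k) = 70·1·24 + 56·1·24 + 28·1·12 + 8·1·4 + 1·1·1 = 1680 + 1344 + 336 + 32 + 1 = 3393.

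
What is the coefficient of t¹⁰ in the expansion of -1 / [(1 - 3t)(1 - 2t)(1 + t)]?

-131495

Partial fractions give a closed form: a_n = (-9/4)·3^n + (4/3)·2^n + (-1/12)·(-1)^n.
At n = 10: a_10 = -131495.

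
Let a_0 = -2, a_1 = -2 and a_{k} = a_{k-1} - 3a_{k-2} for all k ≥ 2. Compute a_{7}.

70

The ordinary generating function has denominator 1 - z + 3z^2.
Iterating the recurrence: a_0,…,a_{7} = -2, -2, 4, 10, -2, -32, -26, 70.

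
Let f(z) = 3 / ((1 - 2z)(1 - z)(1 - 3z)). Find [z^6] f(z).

9075

The denominator gives the recurrence a_n = 6a_(n−1) − 11a_(n−2) + 6a_(n−3) for n ≥ 3; the numerator fixes a_0 = 3, a_1 = 18, a_2 = 75.
Iterating: 3, 18, 75, 270, 903, 2898, 9075, so a_6 = 9075.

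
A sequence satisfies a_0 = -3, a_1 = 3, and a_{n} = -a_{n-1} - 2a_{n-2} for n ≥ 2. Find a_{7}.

-9

The ordinary generating function has denominator 1 + y + 2y^2.
Iterating the recurrence: a_0,…,a_{7} = -3, 3, 3, -9, 3, 15, -21, -9.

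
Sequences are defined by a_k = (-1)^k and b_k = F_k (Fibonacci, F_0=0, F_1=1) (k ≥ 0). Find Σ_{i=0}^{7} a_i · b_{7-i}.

This is [x^7] in the product of the two ordinary generating functions.
Σ = 1·13 − 1·8 + 1·5 − 1·3 + 1·2 − 1·1 + 1·1 − 1·0 = 9.

9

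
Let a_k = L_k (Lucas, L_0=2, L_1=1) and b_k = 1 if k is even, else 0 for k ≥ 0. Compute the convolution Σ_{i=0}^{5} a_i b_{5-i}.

16

Write out a_i and b_{5-i} for i = 0,…,5 and sum the products.
Σ = 2·0 + 1·1 + 3·0 + 4·1 + 7·0 + 11·1 = 16.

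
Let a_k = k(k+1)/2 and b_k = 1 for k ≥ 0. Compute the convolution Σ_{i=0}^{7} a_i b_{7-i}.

The convolution is the t^7 coefficient of A(t)B(t).
Σ = 0·1 + 1·1 + 3·1 + 6·1 + 10·1 + 15·1 + 21·1 + 28·1 = 84.

84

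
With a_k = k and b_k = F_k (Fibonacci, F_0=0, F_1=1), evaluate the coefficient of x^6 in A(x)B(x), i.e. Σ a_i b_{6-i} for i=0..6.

26

Write out a_i and b_{6-i} for i = 0,…,6 and sum the products.
Σ = 0·8 + 1·5 + 2·3 + 3·2 + 4·1 + 5·1 + 6·0 = 26.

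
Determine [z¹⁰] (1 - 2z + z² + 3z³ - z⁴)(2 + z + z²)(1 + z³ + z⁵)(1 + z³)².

7

(1 - 2z + z² + 3z³ - z⁴) has coefficients 1,-2,1,3,-1 for degrees 0…4.
(2 + z + z²) has coefficients 2,1,1,0,0,0,0,0,0,0,0 for degrees 0…10.
Multiplying by (1 + z³ + z⁵) gives running coefficients 2,1,1,2,1,3,1,1,0,0,0 for degrees 0…10.
Finally multiplying by (1 + z³)², the product of all factors after the first has coefficients 2,1,1,6,3,5,7,4,7,4,3 for degrees 0…10.
[z¹⁰] = 1·3 − 2·4 + 1·7 + 3·4 − 1·7 = 7.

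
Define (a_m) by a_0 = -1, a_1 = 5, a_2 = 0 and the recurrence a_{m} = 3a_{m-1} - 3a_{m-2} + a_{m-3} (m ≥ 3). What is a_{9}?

-343

The ordinary generating function has denominator 1 - 3q + 3q^2 - q^3.
Iterating the recurrence: a_0,…,a_{9} = -1, 5, 0, -16, -43, -81, -130, -190, -261, -343.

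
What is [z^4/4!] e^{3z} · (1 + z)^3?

The EGF product rule gives c_4 = Σ_{k_1+k_2=4} C(4; k_1,k_2) · ∏ g_i(k_i), where e^{3z} gives (3)^k; (1+z)^3 gives the falling factorial (3)_k.
g_1(k) for k = 0…4: 1, 3, 9, 27, 81.
g_2(k) for k = 0…4: 1, 3, 6, 6, 0.
c_4 = Σ_k C(4,k)·g_1(k)·g_2(4−k) = 4·3·6 + 6·9·6 + 4·27·3 + 1·81·1 = 72 + 324 + 324 + 81 = 801.

801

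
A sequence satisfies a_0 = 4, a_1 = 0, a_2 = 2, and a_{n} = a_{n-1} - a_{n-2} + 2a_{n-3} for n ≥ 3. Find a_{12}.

54

The ordinary generating function has denominator 1 - y + y^2 - 2y^3.
Iterating the recurrence: a_0,…,a_{12} = 4, 0, 2, 10, 8, 2, 14, 28, 18, 18, 56, 74, 54.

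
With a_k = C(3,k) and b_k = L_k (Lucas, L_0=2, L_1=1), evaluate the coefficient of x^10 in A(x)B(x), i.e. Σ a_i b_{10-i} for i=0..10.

The convolution is the x^10 coefficient of A(x)B(x).
Σ = 1·123 + 3·76 + 3·47 + 1·29 + 0·18 + 0·11 + 0·7 + 0·4 + 0·3 + 0·1 + 0·2 = 521.

521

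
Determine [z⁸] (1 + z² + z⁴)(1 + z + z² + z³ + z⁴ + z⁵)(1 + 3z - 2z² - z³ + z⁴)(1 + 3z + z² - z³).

(1 + z² + z⁴) has coefficients 1,0,1,0,1 for degrees 0…4.
(1 + z + z² + z³ + z⁴ + z⁵) has coefficients 1,1,1,1,1,1,0,0,0 for degrees 0…8.
Multiplying by (1 + 3z - 2z² - z³ + z⁴) gives running coefficients 1,4,2,1,2,2,1,-2,0 for degrees 0…8.
Finally multiplying by (1 + 3z + z² - z³), the product of all factors after the first has coefficients 1,7,15,10,3,7,8,1,-7 for degrees 0…8.
[z⁸] = 1·(-7) + 1·8 + 1·3 = 4.

4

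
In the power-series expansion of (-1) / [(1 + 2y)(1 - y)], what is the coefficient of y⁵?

21

Partial fractions give a closed form: a_n = (-2/3)·(-2)^n + (-1/3)·1^n.
At n = 5: a_5 = 21.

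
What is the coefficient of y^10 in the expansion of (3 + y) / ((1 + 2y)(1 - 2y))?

Partial fractions give a closed form: a_n = (5/4)·(-2)^n + (7/4)·2^n.
At n = 10: a_10 = 3072.

3072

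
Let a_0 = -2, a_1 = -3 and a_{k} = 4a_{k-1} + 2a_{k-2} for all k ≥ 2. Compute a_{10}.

The ordinary generating function has denominator 1 - 4z - 2z^2.
Iterating the recurrence: a_0,…,a_{10} = -2, -3, -16, -70, -312, -1388, -6176, -27480, -122272, -544048, -2420736.

-2420736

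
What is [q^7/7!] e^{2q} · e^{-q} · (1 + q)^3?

358

The EGF product rule gives c_7 = Σ_{k_1+k_2+k_3=7} C(7; k_1,k_2,k_3) · ∏ g_i(k_i), where e^{2q} gives (2)^k; e^{-q} gives (-1)^k; (1+q)^3 gives the falling factorial (3)_k.
g_1(k) for k = 0…7: 1, 2, 4, 8, 16, 32, 64, 128.
g_2(k) for k = 0…7: 1, -1, 1, -1, 1, -1, 1, -1.
g_3(k) for k = 0…7: 1, 3, 6, 6, 0, 0, 0, 0.
First combine the last two factors: h(k) = Σ_j C(k,j)·g_2(j)·g_3(k−j) for k = 0…7: 1, 2, 1, -4, 1, 14, -47, 104.
c_7 = Σ_k C(7,k)·g_1(k)·h(7−k) = 1·1·104 + 7·2·(-47) + 21·4·14 + 35·8·1 + 35·16·(-4) + 21·32·1 + 7·64·2 + 1·128·1 = 104 − 658 + 1176 + 280 − 2240 + 672 + 896 + 128 = 358.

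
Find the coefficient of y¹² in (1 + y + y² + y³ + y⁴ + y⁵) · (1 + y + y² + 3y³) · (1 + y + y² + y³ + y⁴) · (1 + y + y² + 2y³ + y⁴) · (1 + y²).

216

(1 + y + y² + y³ + y⁴ + y⁵) has coefficients 1,1,1,1,1,1 for degrees 0…5.
(1 + y + y² + 3y³) has coefficients 1,1,1,3,0,0,0,0,0,0,0,0,0 for degrees 0…12.
Multiplying by (1 + y + y² + y³ + y⁴) gives running coefficients 1,2,3,6,6,5,4,3,0,0,0,0,0 for degrees 0…12.
Multiplying by (1 + y + y² + 2y³ + y⁴) gives running coefficients 1,3,6,13,20,25,30,30,23,16,10,3,0 for degrees 0…12.
Finally multiplying by (1 + y²), the product of all factors after the first has coefficients 1,3,7,16,26,38,50,55,53,46,33,19,10 for degrees 0…12.
[y¹²] = 1·10 + 1·19 + 1·33 + 1·46 + 1·53 + 1·55 = 216.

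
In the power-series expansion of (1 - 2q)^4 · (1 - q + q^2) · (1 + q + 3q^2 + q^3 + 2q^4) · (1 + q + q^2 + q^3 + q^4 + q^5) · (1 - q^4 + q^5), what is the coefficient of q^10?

(1 - 2q)^4 has coefficients 1,-8,24,-32,16 for degrees 0…4.
(1 - q + q^2) has coefficients 1,-1,1,0,0,0,0,0,0,0,0 for degrees 0…10.
Multiplying by (1 + q + 3q^2 + q^3 + 2q^4) gives running coefficients 1,0,3,-1,4,-1,2,0,0,0,0 for degrees 0…10.
Multiplying by (1 + q + q^2 + q^3 + q^4 + q^5) gives running coefficients 1,1,4,3,7,6,7,7,4,5,1 for degrees 0…10.
Finally multiplying by (1 - q^4 + q^5), the product of all factors after the first has coefficients 1,1,4,3,6,6,4,8,0,6,0 for degrees 0…10.
[q^10] = 1·0 − 8·6 + 24·0 − 32·8 + 16·4 = -240.

-240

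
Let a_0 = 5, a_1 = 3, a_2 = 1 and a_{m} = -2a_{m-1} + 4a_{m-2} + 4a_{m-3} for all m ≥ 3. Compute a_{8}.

-4336

The ordinary generating function has denominator 1 + 2t - 4t^2 - 4t^3.
Iterating the recurrence: a_0,…,a_{8} = 5, 3, 1, 30, -44, 212, -480, 1632, -4336.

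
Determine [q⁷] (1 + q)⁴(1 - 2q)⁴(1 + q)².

(1 + q)⁴ has coefficients 1,4,6,4,1 for degrees 0…4.
(1 - 2q)⁴ has coefficients 1,-8,24,-32,16,0,0,0 for degrees 0…7.
Finally multiplying by (1 + q)², the product of all factors after the first has coefficients 1,-6,9,8,-24,0,16,0 for degrees 0…7.
[q⁷] = 1·0 + 4·16 + 6·0 + 4·(-24) + 1·8 = -24.

-24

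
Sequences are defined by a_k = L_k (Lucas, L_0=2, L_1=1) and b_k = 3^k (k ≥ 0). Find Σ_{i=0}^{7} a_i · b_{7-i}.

Write out a_i and b_{7-i} for i = 0,…,7 and sum the products.
Σ = 2·2187 + 1·729 + 3·243 + 4·81 + 7·27 + 11·9 + 18·3 + 29·1 = 6527.

6527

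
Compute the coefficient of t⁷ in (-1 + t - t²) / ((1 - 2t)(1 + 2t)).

64

The denominator gives the recurrence a_n = 4a_(n−2) for n ≥ 3; the numerator fixes a_0 = -1, a_1 = 1, a_2 = -5.
Iterating: -1, 1, -5, 4, -20, 16, -80, 64, so a_7 = 64.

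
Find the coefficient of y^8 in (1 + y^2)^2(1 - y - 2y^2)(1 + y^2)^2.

(1 + y^2)^2 has coefficients 1,0,2,0,1 for degrees 0…4.
(1 - y - 2y^2) has coefficients 1,-1,-2,0,0,0,0,0,0 for degrees 0…8.
Finally multiplying by (1 + y^2)^2, the product of all factors after the first has coefficients 1,-1,0,-2,-3,-1,-2,0,0 for degrees 0…8.
[y^8] = 1·0 + 2·(-2) + 1·(-3) = -7.

-7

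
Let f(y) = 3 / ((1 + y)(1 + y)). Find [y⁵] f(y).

The denominator gives the recurrence a_n = −2a_(n−1) − a_(n−2) for n ≥ 2; the numerator fixes a_0 = 3, a_1 = -6.
Iterating: 3, -6, 9, -12, 15, -18, so a_5 = -18.

-18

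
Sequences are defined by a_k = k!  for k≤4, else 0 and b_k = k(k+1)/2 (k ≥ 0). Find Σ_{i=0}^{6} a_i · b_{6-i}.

164

The convolution is the x^6 coefficient of A(x)B(x).
Σ = 1·21 + 1·15 + 2·10 + 6·6 + 24·3 + 0·1 + 0·0 = 164.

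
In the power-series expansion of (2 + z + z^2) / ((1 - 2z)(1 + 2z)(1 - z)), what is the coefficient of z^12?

Partial fractions give a closed form: a_n = (11/4)·2^n + (7/12)·(-2)^n + (-4/3)·1^n.
At n = 12: a_12 = 13652.

13652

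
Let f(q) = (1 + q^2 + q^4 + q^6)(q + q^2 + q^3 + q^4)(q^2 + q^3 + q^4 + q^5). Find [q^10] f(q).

(1 + q^2 + q^4 + q^6) has coefficients 1,0,1,0,1,0,1 for degrees 0…6.
(q + q^2 + q^3 + q^4) has coefficients 0,1,1,1,1,0,0,0,0,0,0 for degrees 0…10.
Finally multiplying by (q^2 + q^3 + q^4 + q^5), the product of all factors after the first has coefficients 0,0,0,1,2,3,4,3,2,1,0 for degrees 0…10.
[q^10] = 1·0 + 1·2 + 1·4 + 1·2 = 8.

8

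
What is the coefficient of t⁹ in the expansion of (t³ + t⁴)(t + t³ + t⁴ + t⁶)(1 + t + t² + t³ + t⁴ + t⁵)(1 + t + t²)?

(t³ + t⁴) has coefficients 0,0,0,1,1 for degrees 0…4.
(t + t³ + t⁴ + t⁶) has coefficients 0,1,0,1,1,0,1,0,0,0 for degrees 0…9.
Multiplying by (1 + t + t² + t³ + t⁴ + t⁵) gives running coefficients 0,1,1,2,3,3,4,3,3,2 for degrees 0…9.
Finally multiplying by (1 + t + t²), the product of all factors after the first has coefficients 0,1,2,4,6,8,10,10,10,8 for degrees 0…9.
[t⁹] = 1·10 + 1·8 = 18.

18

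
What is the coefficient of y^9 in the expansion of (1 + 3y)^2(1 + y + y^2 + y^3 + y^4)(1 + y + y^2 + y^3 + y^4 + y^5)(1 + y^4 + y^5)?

(1 + 3y)^2 has coefficients 1,6,9 for degrees 0…2.
(1 + y + y^2 + y^3 + y^4) has coefficients 1,1,1,1,1,0,0,0,0,0 for degrees 0…9.
Multiplying by (1 + y + y^2 + y^3 + y^4 + y^5) gives running coefficients 1,2,3,4,5,5,4,3,2,1 for degrees 0…9.
Finally multiplying by (1 + y^4 + y^5), the product of all factors after the first has coefficients 1,2,3,4,6,8,9,10,11,11 for degrees 0…9.
[y^9] = 1·11 + 6·11 + 9·10 = 167.

167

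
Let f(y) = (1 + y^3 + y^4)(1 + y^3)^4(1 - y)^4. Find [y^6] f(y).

-4

(1 + y^3 + y^4) has coefficients 1,0,0,1,1 for degrees 0…4.
(1 + y^3)^4 has coefficients 1,0,0,4,0,0,6 for degrees 0…6.
Finally multiplying by (1 - y)^4, the product of all factors after the first has coefficients 1,-4,6,0,-15,24,-10 for degrees 0…6.
[y^6] = 1·(-10) + 1·0 + 1·6 = -4.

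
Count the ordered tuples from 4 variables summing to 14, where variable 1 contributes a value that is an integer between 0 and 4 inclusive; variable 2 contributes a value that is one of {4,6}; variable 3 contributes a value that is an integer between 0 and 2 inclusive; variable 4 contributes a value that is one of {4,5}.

The generating function for the choices is (1 + z + z^2 + z^3 + z^4)·(z^4 + z^6)·(1 + z + z^2)·(z^4 + z^5); the count is [z^14].
(1 + z + z^2 + z^3 + z^4) has coefficients 1,1,1,1,1 for degrees 0…4.
(z^4 + z^6) has coefficients 0,0,0,0,1,0,1,0,0,0,0,0,0,0,0 for degrees 0…14.
Multiplying by (1 + z + z^2) gives running coefficients 0,0,0,0,1,1,2,1,1,0,0,0,0,0,0 for degrees 0…14.
Finally multiplying by (z^4 + z^5), the product of all factors after the first has coefficients 0,0,0,0,0,0,0,0,1,2,3,3,2,1,0 for degrees 0…14.
[z^14] = 1·0 + 1·1 + 1·2 + 1·3 + 1·3 = 9.

9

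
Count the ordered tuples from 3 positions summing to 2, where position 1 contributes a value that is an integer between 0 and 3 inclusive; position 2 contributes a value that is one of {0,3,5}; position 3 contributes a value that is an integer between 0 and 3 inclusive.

The generating function for the choices is (1 + t + t^2 + t^3)·(1 + t^3 + t^5)·(1 + t + t^2 + t^3); the count is [t^2].
(1 + t + t^2 + t^3) has coefficients 1,1,1 for degrees 0…2.
(1 + t^3 + t^5) has coefficients 1,0,0 for degrees 0…2.
Finally multiplying by (1 + t + t^2 + t^3), the product of all factors after the first has coefficients 1,1,1 for degrees 0…2.
[t^2] = 1·1 + 1·1 + 1·1 = 3.

3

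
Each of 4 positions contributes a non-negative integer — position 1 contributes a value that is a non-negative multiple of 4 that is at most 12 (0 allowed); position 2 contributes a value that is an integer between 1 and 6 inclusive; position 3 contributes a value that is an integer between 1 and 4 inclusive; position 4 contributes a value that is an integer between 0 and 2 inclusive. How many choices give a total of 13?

18

The generating function for the choices is (1 + q⁴ + q⁸ + q¹²)·(q + q² + q³ + q⁴ + q⁵ + q⁶)·(q + q² + q³ + q⁴)·(1 + q + q²); the count is [q¹³].
(1 + q⁴ + q⁸ + q¹²) has coefficients 1,0,0,0,1,0,0,0,1,0,0,0,1 for degrees 0…12.
(q + q² + q³ + q⁴ + q⁵ + q⁶) has coefficients 0,1,1,1,1,1,1,0,0,0,0,0,0,0 for degrees 0…13.
Multiplying by (q + q² + q³ + q⁴) gives running coefficients 0,0,1,2,3,4,4,4,3,2,1,0,0,0 for degrees 0…13.
Finally multiplying by (1 + q + q²), the product of all factors after the first has coefficients 0,0,1,3,6,9,11,12,11,9,6,3,1,0 for degrees 0…13.
[q¹³] = 1·0 + 1·9 + 1·9 + 1·0 = 18.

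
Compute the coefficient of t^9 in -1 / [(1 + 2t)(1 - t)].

The denominator gives the recurrence a_n = −a_(n−1) + 2a_(n−2) for n ≥ 2; the numerator fixes a_0 = -1, a_1 = 1.
Iterating: -1, 1, -3, 5, -11, 21, -43, 85, -171, 341, so a_9 = 341.

341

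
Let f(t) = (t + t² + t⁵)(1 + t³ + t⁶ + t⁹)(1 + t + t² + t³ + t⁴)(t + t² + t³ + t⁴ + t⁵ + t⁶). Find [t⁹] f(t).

24

(t + t² + t⁵) has coefficients 0,1,1,0,0,1 for degrees 0…5.
(1 + t³ + t⁶ + t⁹) has coefficients 1,0,0,1,0,0,1,0,0,1 for degrees 0…9.
Multiplying by (1 + t + t² + t³ + t⁴) gives running coefficients 1,1,1,2,2,1,2,2,1,2 for degrees 0…9.
Finally multiplying by (t + t² + t³ + t⁴ + t⁵ + t⁶), the product of all factors after the first has coefficients 0,1,2,3,5,7,8,9,10,10 for degrees 0…9.
[t⁹] = 1·10 + 1·9 + 1·5 = 24.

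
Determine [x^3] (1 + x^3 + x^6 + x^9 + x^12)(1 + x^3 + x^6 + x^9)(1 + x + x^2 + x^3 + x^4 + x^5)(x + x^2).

2

(1 + x^3 + x^6 + x^9 + x^12) has coefficients 1,0,0,1 for degrees 0…3.
(1 + x^3 + x^6 + x^9) has coefficients 1,0,0,1 for degrees 0…3.
Multiplying by (1 + x + x^2 + x^3 + x^4 + x^5) gives running coefficients 1,1,1,2 for degrees 0…3.
Finally multiplying by (x + x^2), the product of all factors after the first has coefficients 0,1,2,2 for degrees 0…3.
[x^3] = 1·2 + 1·0 = 2.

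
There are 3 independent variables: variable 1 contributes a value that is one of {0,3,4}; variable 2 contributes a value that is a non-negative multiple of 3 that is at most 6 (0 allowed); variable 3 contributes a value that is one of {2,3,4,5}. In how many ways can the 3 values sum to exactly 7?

The generating function for the choices is (1 + y³ + y⁴)·(1 + y³ + y⁶)·(y² + y³ + y⁴ + y⁵); the count is [y⁷].
(1 + y³ + y⁴) has coefficients 1,0,0,1,1 for degrees 0…4.
(1 + y³ + y⁶) has coefficients 1,0,0,1,0,0,1,0 for degrees 0…7.
Finally multiplying by (y² + y³ + y⁴ + y⁵), the product of all factors after the first has coefficients 0,0,1,1,1,2,1,1 for degrees 0…7.
[y⁷] = 1·1 + 1·1 + 1·1 = 3.

3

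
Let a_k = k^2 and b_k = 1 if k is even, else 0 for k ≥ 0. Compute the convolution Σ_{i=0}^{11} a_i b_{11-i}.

286

This is [x^11] in the product of the two ordinary generating functions.
Σ = 0·0 + 1·1 + 4·0 + 9·1 + 16·0 + 25·1 + 36·0 + 49·1 + 64·0 + 81·1 + 100·0 + 121·1 = 286.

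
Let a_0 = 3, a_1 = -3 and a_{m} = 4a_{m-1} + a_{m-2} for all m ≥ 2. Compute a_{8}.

-53133

The ordinary generating function has denominator 1 - 4z - z^2.
Iterating the recurrence: a_0,…,a_{8} = 3, -3, -9, -39, -165, -699, -2961, -12543, -53133.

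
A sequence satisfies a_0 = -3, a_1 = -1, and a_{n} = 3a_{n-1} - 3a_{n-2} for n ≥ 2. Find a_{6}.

81

The ordinary generating function has denominator 1 - 3t + 3t^2.
Iterating the recurrence: a_0,…,a_{6} = -3, -1, 6, 21, 45, 72, 81.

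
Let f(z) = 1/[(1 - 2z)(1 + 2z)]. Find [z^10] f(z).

1024

The denominator gives the recurrence a_n = 4a_(n−2) for n ≥ 2; the numerator fixes a_0 = 1, a_1 = 0.
Iterating: 1, 0, 4, 0, 16, 0, 64, 0, 256, 0, 1024, so a_10 = 1024.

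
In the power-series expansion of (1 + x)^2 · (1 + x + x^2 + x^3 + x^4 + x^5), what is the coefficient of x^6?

3

(1 + x)^2 has coefficients 1,2,1 for degrees 0…2.
(1 + x + x^2 + x^3 + x^4 + x^5) has coefficients 1,1,1,1,1,1,0 for degrees 0…6.
[x^6] = 1·0 + 2·1 + 1·1 = 3.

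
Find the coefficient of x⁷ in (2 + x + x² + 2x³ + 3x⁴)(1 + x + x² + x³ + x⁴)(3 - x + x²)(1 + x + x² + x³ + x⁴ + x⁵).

107

(2 + x + x² + 2x³ + 3x⁴) has coefficients 2,1,1,2,3 for degrees 0…4.
(1 + x + x² + x³ + x⁴) has coefficients 1,1,1,1,1,0,0,0 for degrees 0…7.
Multiplying by (3 - x + x²) gives running coefficients 3,2,3,3,3,0,1,0 for degrees 0…7.
Finally multiplying by (1 + x + x² + x³ + x⁴ + x⁵), the product of all factors after the first has coefficients 3,5,8,11,14,14,12,10 for degrees 0…7.
[x⁷] = 2·10 + 1·12 + 1·14 + 2·14 + 3·11 = 107.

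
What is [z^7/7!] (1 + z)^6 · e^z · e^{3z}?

The EGF product rule gives c_7 = Σ_{k_1+k_2+k_3=7} C(7; k_1,k_2,k_3) · ∏ g_i(k_i), where (1+z)^6 gives the falling factorial (6)_k; e^z gives (1)^k; e^{3z} gives (3)^k.
g_1(k) for k = 0…7: 1, 6, 30, 120, 360, 720, 720, 0.
g_2(k) for k = 0…7: 1, 1, 1, 1, 1, 1, 1, 1.
g_3(k) for k = 0…7: 1, 3, 9, 27, 81, 243, 729, 2187.
First combine the last two factors: h(k) = Σ_j C(k,j)·g_2(j)·g_3(k−j) for k = 0…7: 1, 4, 16, 64, 256, 1024, 4096, 16384.
c_7 = Σ_k C(7,k)·g_1(k)·h(7−k) = 1·1·16384 + 7·6·4096 + 21·30·1024 + 35·120·256 + 35·360·64 + 21·720·16 + 7·720·4 = 16384 + 172032 + 645120 + 1075200 + 806400 + 241920 + 20160 = 2977216.

2977216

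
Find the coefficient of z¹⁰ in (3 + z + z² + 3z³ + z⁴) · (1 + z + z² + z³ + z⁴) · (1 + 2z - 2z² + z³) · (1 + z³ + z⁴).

(3 + z + z² + 3z³ + z⁴) has coefficients 3,1,1,3,1 for degrees 0…4.
(1 + z + z² + z³ + z⁴) has coefficients 1,1,1,1,1,0,0,0,0,0,0 for degrees 0…10.
Multiplying by (1 + 2z - 2z² + z³) gives running coefficients 1,3,1,2,2,1,-1,1,0,0,0 for degrees 0…10.
Finally multiplying by (1 + z³ + z⁴), the product of all factors after the first has coefficients 1,3,1,3,6,5,2,5,3,0,0 for degrees 0…10.
[z¹⁰] = 3·0 + 1·0 + 1·3 + 3·5 + 1·2 = 20.

20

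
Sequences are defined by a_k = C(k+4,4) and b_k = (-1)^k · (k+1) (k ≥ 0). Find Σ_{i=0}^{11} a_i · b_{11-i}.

448

Write out a_i and b_{11-i} for i = 0,…,11 and sum the products.
Σ = 1·(-12) + 5·11 + 15·(-10) + 35·9 + 70·(-8) + 126·7 + 210·(-6) + 330·5 + 495·(-4) + 715·3 + 1001·(-2) + 1365·1 = 448.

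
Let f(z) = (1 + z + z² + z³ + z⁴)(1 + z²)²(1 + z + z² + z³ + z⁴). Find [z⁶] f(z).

(1 + z + z² + z³ + z⁴) has coefficients 1,1,1,1,1 for degrees 0…4.
(1 + z²)² has coefficients 1,0,2,0,1,0,0 for degrees 0…6.
Finally multiplying by (1 + z + z² + z³ + z⁴), the product of all factors after the first has coefficients 1,1,3,3,4,3,3 for degrees 0…6.
[z⁶] = 1·3 + 1·3 + 1·4 + 1·3 + 1·3 = 16.

16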